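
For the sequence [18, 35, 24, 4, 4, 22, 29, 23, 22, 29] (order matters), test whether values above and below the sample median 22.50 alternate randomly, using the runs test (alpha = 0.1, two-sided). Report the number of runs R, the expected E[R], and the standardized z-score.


Step 1: Compute median = 22.50; label A = above, B = below.
Labels in order: BAABBBAABA  (n_A = 5, n_B = 5)
Step 2: Count runs R = 6.
Step 3: Under H0 (random ordering), E[R] = 2*n_A*n_B/(n_A+n_B) + 1 = 2*5*5/10 + 1 = 6.0000.
        Var[R] = 2*n_A*n_B*(2*n_A*n_B - n_A - n_B) / ((n_A+n_B)^2 * (n_A+n_B-1)) = 2000/900 = 2.2222.
        SD[R] = 1.4907.
Step 4: R = E[R], so z = 0 with no continuity correction.
Step 5: Two-sided p-value via normal approximation = 2*(1 - Phi(|z|)) = 1.000000.
Step 6: alpha = 0.1. fail to reject H0.

R = 6, z = 0.0000, p = 1.000000, fail to reject H0.


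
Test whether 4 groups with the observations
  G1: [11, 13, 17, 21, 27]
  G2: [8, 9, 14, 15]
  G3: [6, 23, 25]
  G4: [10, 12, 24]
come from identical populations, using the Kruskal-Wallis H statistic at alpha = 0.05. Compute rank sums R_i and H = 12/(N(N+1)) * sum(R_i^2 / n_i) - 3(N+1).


Step 1: Combine all N = 15 observations and assign midranks.
sorted (value, group, rank): (6,G3,1), (8,G2,2), (9,G2,3), (10,G4,4), (11,G1,5), (12,G4,6), (13,G1,7), (14,G2,8), (15,G2,9), (17,G1,10), (21,G1,11), (23,G3,12), (24,G4,13), (25,G3,14), (27,G1,15)
Step 2: Sum ranks within each group.
R_1 = 48 (n_1 = 5)
R_2 = 22 (n_2 = 4)
R_3 = 27 (n_3 = 3)
R_4 = 23 (n_4 = 3)
Step 3: H = 12/(N(N+1)) * sum(R_i^2/n_i) - 3(N+1)
     = 12/(15*16) * (48^2/5 + 22^2/4 + 27^2/3 + 23^2/3) - 3*16
     = 0.050000 * 1001.13 - 48
     = 2.056667.
Step 4: No ties, so H is used without correction.
Step 5: Under H0, H ~ chi^2(3); p-value = 0.560729.
Step 6: alpha = 0.05. fail to reject H0.

H = 2.0567, df = 3, p = 0.560729, fail to reject H0.


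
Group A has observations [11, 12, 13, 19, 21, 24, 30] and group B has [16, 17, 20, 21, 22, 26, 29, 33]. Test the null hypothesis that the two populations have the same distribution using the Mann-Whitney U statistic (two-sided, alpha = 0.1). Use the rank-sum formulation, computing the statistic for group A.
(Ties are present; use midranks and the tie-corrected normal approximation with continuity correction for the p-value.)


Step 1: Combine and sort all 15 observations; assign midranks.
sorted (value, group): (11,X), (12,X), (13,X), (16,Y), (17,Y), (19,X), (20,Y), (21,X), (21,Y), (22,Y), (24,X), (26,Y), (29,Y), (30,X), (33,Y)
ranks: 11->1, 12->2, 13->3, 16->4, 17->5, 19->6, 20->7, 21->8.5, 21->8.5, 22->10, 24->11, 26->12, 29->13, 30->14, 33->15
Step 2: Rank sum for X: R1 = 1 + 2 + 3 + 6 + 8.5 + 11 + 14 = 45.5.
Step 3: U_X = R1 - n1(n1+1)/2 = 45.5 - 7*8/2 = 45.5 - 28 = 17.5.
       U_Y = n1*n2 - U_X = 56 - 17.5 = 38.5.
Step 4: Ties are present, so use the tie-corrected normal approximation (with continuity correction) for the p-value.
Step 5: p-value = 0.246738; compare to alpha = 0.1. fail to reject H0.

U_X = 17.5, p = 0.246738, fail to reject H0 at alpha = 0.1.


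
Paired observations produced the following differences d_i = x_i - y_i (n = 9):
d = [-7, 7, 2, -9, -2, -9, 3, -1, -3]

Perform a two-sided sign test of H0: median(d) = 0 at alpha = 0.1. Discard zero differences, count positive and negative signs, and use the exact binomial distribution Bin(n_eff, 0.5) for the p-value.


Step 1: Discard zero differences. Original n = 9; n_eff = number of nonzero differences = 9.
Nonzero differences (with sign): -7, +7, +2, -9, -2, -9, +3, -1, -3
Step 2: Count signs: positive = 3, negative = 6.
Step 3: Under H0: P(positive) = 0.5, so the number of positives S ~ Bin(9, 0.5).
Step 4: Two-sided exact p-value = sum of Bin(9,0.5) probabilities at or below the observed probability = 0.507812.
Step 5: alpha = 0.1. fail to reject H0.

n_eff = 9, pos = 3, neg = 6, p = 0.507812, fail to reject H0.


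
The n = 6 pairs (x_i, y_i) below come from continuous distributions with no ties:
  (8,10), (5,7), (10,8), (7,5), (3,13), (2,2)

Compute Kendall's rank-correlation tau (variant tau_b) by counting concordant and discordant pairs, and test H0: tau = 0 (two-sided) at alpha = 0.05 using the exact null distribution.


Step 1: Enumerate the 15 unordered pairs (i,j) with i<j and classify each by sign(x_j-x_i) * sign(y_j-y_i).
  (1,2):dx=-3,dy=-3->C; (1,3):dx=+2,dy=-2->D; (1,4):dx=-1,dy=-5->C; (1,5):dx=-5,dy=+3->D
  (1,6):dx=-6,dy=-8->C; (2,3):dx=+5,dy=+1->C; (2,4):dx=+2,dy=-2->D; (2,5):dx=-2,dy=+6->D
  (2,6):dx=-3,dy=-5->C; (3,4):dx=-3,dy=-3->C; (3,5):dx=-7,dy=+5->D; (3,6):dx=-8,dy=-6->C
  (4,5):dx=-4,dy=+8->D; (4,6):dx=-5,dy=-3->C; (5,6):dx=-1,dy=-11->C
Step 2: C = 9, D = 6, total pairs = 15.
Step 3: tau = (C - D)/(n(n-1)/2) = (9 - 6)/15 = 0.200000.
Step 4: Exact two-sided p-value (enumerate n! = 720 permutations of y under H0): p = 0.719444.
Step 5: alpha = 0.05. fail to reject H0.

tau_b = 0.2000 (C=9, D=6), p = 0.719444, fail to reject H0.


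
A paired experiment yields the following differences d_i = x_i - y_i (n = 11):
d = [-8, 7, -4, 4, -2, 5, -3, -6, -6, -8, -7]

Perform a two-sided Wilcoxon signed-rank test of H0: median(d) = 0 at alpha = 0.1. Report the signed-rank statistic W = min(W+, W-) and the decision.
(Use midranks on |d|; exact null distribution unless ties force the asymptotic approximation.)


Step 1: Drop any zero differences (none here) and take |d_i|.
|d| = [8, 7, 4, 4, 2, 5, 3, 6, 6, 8, 7]
Step 2: Midrank |d_i| (ties get averaged ranks).
ranks: |8|->10.5, |7|->8.5, |4|->3.5, |4|->3.5, |2|->1, |5|->5, |3|->2, |6|->6.5, |6|->6.5, |8|->10.5, |7|->8.5
Step 3: Attach original signs; sum ranks with positive sign and with negative sign.
W+ = 8.5 + 3.5 + 5 = 17
W- = 10.5 + 3.5 + 1 + 2 + 6.5 + 6.5 + 10.5 + 8.5 = 49
(Check: W+ + W- = 66 should equal n(n+1)/2 = 66.)
Step 4: Test statistic W = min(W+, W-) = 17.
Step 5: Ties in |d|, so use the tie-corrected normal approximation.
        E[W] = n(n+1)/4 = 11*12/4 = 33.
        Tie groups: |d|=4 (t=2), |d|=6 (t=2), |d|=7 (t=2), |d|=8 (t=2); sum(t^3 - t) = 24.
        Var[W] = n(n+1)(2n+1)/24 - sum(t^3-t)/48 = 3036/24 - 24/48 = 126.
        z = (W - E[W]) / sqrt(Var[W]) = (17 - 33) / 11.2250 = -1.4254.
        Two-sided p = 2*Phi(z) = 0.154044.
Step 6: alpha = 0.1. fail to reject H0.

W+ = 17, W- = 49, W = min = 17, p = 0.154044, fail to reject H0.


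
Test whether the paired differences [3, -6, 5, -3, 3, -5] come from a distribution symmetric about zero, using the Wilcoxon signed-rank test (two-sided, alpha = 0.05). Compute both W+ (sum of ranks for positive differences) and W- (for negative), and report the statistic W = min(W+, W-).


Step 1: Drop any zero differences (none here) and take |d_i|.
|d| = [3, 6, 5, 3, 3, 5]
Step 2: Midrank |d_i| (ties get averaged ranks).
ranks: |3|->2, |6|->6, |5|->4.5, |3|->2, |3|->2, |5|->4.5
Step 3: Attach original signs; sum ranks with positive sign and with negative sign.
W+ = 2 + 4.5 + 2 = 8.5
W- = 6 + 2 + 4.5 = 12.5
(Check: W+ + W- = 21 should equal n(n+1)/2 = 21.)
Step 4: Test statistic W = min(W+, W-) = 8.5.
Step 5: Ties in |d|, so use the tie-corrected normal approximation.
        E[W] = n(n+1)/4 = 6*7/4 = 10.5.
        Tie groups: |d|=3 (t=3), |d|=5 (t=2); sum(t^3 - t) = 30.
        Var[W] = n(n+1)(2n+1)/24 - sum(t^3-t)/48 = 546/24 - 30/48 = 22.125.
        z = (W - E[W]) / sqrt(Var[W]) = (8.5 - 10.5) / 4.7037 = -0.4252.
        Two-sided p = 2*Phi(z) = 0.670694.
Step 6: alpha = 0.05. fail to reject H0.

W+ = 8.5, W- = 12.5, W = min = 8.5, p = 0.670694, fail to reject H0.


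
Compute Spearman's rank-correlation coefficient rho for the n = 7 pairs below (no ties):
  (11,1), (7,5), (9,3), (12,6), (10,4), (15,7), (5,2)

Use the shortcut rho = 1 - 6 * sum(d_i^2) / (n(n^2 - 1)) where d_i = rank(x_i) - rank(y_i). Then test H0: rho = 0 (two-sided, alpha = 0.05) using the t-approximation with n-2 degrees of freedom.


Step 1: Rank x and y separately (midranks; no ties here).
rank(x): 11->5, 7->2, 9->3, 12->6, 10->4, 15->7, 5->1
rank(y): 1->1, 5->5, 3->3, 6->6, 4->4, 7->7, 2->2
Step 2: d_i = R_x(i) - R_y(i); compute d_i^2.
  (5-1)^2=16, (2-5)^2=9, (3-3)^2=0, (6-6)^2=0, (4-4)^2=0, (7-7)^2=0, (1-2)^2=1
sum(d^2) = 26.
Step 3: rho = 1 - 6*26 / (7*(7^2 - 1)) = 1 - 156/336 = 0.535714.
Step 4: Under H0, t = rho * sqrt((n-2)/(1-rho^2)) = 1.4186 ~ t(5).
Step 5: Two-sided p-value from the t-distribution with 5 df = 0.215217.
Step 6: alpha = 0.05. fail to reject H0.

rho = 0.5357, p = 0.215217, fail to reject H0 at alpha = 0.05.


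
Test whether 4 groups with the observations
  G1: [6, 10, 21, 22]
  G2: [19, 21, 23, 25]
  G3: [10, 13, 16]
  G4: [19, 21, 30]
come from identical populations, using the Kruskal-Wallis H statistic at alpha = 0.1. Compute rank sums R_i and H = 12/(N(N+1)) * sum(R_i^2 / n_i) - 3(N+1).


Step 1: Combine all N = 14 observations and assign midranks.
sorted (value, group, rank): (6,G1,1), (10,G1,2.5), (10,G3,2.5), (13,G3,4), (16,G3,5), (19,G2,6.5), (19,G4,6.5), (21,G1,9), (21,G2,9), (21,G4,9), (22,G1,11), (23,G2,12), (25,G2,13), (30,G4,14)
Step 2: Sum ranks within each group.
R_1 = 23.5 (n_1 = 4)
R_2 = 40.5 (n_2 = 4)
R_3 = 11.5 (n_3 = 3)
R_4 = 29.5 (n_4 = 3)
Step 3: H = 12/(N(N+1)) * sum(R_i^2/n_i) - 3(N+1)
     = 12/(14*15) * (23.5^2/4 + 40.5^2/4 + 11.5^2/3 + 29.5^2/3) - 3*15
     = 0.057143 * 882.292 - 45
     = 5.416667.
Step 4: Ties present; correction factor C = 1 - 36/(14^3 - 14) = 0.986813. Corrected H = 5.416667 / 0.986813 = 5.489050.
Step 5: Under H0, H ~ chi^2(3); p-value = 0.139295.
Step 6: alpha = 0.1. fail to reject H0.

H = 5.4890, df = 3, p = 0.139295, fail to reject H0.


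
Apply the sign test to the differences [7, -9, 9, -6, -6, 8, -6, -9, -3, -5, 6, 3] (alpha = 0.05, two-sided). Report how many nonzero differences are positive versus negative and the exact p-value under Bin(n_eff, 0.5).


Step 1: Discard zero differences. Original n = 12; n_eff = number of nonzero differences = 12.
Nonzero differences (with sign): +7, -9, +9, -6, -6, +8, -6, -9, -3, -5, +6, +3
Step 2: Count signs: positive = 5, negative = 7.
Step 3: Under H0: P(positive) = 0.5, so the number of positives S ~ Bin(12, 0.5).
Step 4: Two-sided exact p-value = sum of Bin(12,0.5) probabilities at or below the observed probability = 0.774414.
Step 5: alpha = 0.05. fail to reject H0.

n_eff = 12, pos = 5, neg = 7, p = 0.774414, fail to reject H0.


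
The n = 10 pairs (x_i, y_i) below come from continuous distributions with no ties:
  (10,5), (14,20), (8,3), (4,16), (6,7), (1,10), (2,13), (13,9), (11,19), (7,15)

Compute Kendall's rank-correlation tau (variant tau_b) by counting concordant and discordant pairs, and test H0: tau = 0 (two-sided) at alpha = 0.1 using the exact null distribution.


Step 1: Enumerate the 45 unordered pairs (i,j) with i<j and classify each by sign(x_j-x_i) * sign(y_j-y_i).
  (1,2):dx=+4,dy=+15->C; (1,3):dx=-2,dy=-2->C; (1,4):dx=-6,dy=+11->D; (1,5):dx=-4,dy=+2->D
  (1,6):dx=-9,dy=+5->D; (1,7):dx=-8,dy=+8->D; (1,8):dx=+3,dy=+4->C; (1,9):dx=+1,dy=+14->C
  (1,10):dx=-3,dy=+10->D; (2,3):dx=-6,dy=-17->C; (2,4):dx=-10,dy=-4->C; (2,5):dx=-8,dy=-13->C
  (2,6):dx=-13,dy=-10->C; (2,7):dx=-12,dy=-7->C; (2,8):dx=-1,dy=-11->C; (2,9):dx=-3,dy=-1->C
  (2,10):dx=-7,dy=-5->C; (3,4):dx=-4,dy=+13->D; (3,5):dx=-2,dy=+4->D; (3,6):dx=-7,dy=+7->D
  (3,7):dx=-6,dy=+10->D; (3,8):dx=+5,dy=+6->C; (3,9):dx=+3,dy=+16->C; (3,10):dx=-1,dy=+12->D
  (4,5):dx=+2,dy=-9->D; (4,6):dx=-3,dy=-6->C; (4,7):dx=-2,dy=-3->C; (4,8):dx=+9,dy=-7->D
  (4,9):dx=+7,dy=+3->C; (4,10):dx=+3,dy=-1->D; (5,6):dx=-5,dy=+3->D; (5,7):dx=-4,dy=+6->D
  (5,8):dx=+7,dy=+2->C; (5,9):dx=+5,dy=+12->C; (5,10):dx=+1,dy=+8->C; (6,7):dx=+1,dy=+3->C
  (6,8):dx=+12,dy=-1->D; (6,9):dx=+10,dy=+9->C; (6,10):dx=+6,dy=+5->C; (7,8):dx=+11,dy=-4->D
  (7,9):dx=+9,dy=+6->C; (7,10):dx=+5,dy=+2->C; (8,9):dx=-2,dy=+10->D; (8,10):dx=-6,dy=+6->D
  (9,10):dx=-4,dy=-4->C
Step 2: C = 26, D = 19, total pairs = 45.
Step 3: tau = (C - D)/(n(n-1)/2) = (26 - 19)/45 = 0.155556.
Step 4: Exact two-sided p-value (enumerate n! = 3628800 permutations of y under H0): p = 0.600654.
Step 5: alpha = 0.1. fail to reject H0.

tau_b = 0.1556 (C=26, D=19), p = 0.600654, fail to reject H0.


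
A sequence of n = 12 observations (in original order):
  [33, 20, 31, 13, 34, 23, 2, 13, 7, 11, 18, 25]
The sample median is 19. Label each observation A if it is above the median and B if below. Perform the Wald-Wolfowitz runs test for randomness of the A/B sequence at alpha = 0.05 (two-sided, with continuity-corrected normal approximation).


Step 1: Compute median = 19; label A = above, B = below.
Labels in order: AAABAABBBBBA  (n_A = 6, n_B = 6)
Step 2: Count runs R = 5.
Step 3: Under H0 (random ordering), E[R] = 2*n_A*n_B/(n_A+n_B) + 1 = 2*6*6/12 + 1 = 7.0000.
        Var[R] = 2*n_A*n_B*(2*n_A*n_B - n_A - n_B) / ((n_A+n_B)^2 * (n_A+n_B-1)) = 4320/1584 = 2.7273.
        SD[R] = 1.6514.
Step 4: Continuity-corrected z = (R + 0.5 - E[R]) / SD[R] = (5 + 0.5 - 7.0000) / 1.6514 = -0.9083.
Step 5: Two-sided p-value via normal approximation = 2*(1 - Phi(|z|)) = 0.363722.
Step 6: alpha = 0.05. fail to reject H0.

R = 5, z = -0.9083, p = 0.363722, fail to reject H0.


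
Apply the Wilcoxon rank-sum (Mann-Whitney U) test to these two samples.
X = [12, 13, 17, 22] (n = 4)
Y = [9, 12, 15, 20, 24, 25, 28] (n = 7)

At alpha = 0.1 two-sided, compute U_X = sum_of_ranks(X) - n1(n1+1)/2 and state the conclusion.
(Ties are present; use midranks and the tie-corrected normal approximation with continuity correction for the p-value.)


Step 1: Combine and sort all 11 observations; assign midranks.
sorted (value, group): (9,Y), (12,X), (12,Y), (13,X), (15,Y), (17,X), (20,Y), (22,X), (24,Y), (25,Y), (28,Y)
ranks: 9->1, 12->2.5, 12->2.5, 13->4, 15->5, 17->6, 20->7, 22->8, 24->9, 25->10, 28->11
Step 2: Rank sum for X: R1 = 2.5 + 4 + 6 + 8 = 20.5.
Step 3: U_X = R1 - n1(n1+1)/2 = 20.5 - 4*5/2 = 20.5 - 10 = 10.5.
       U_Y = n1*n2 - U_X = 28 - 10.5 = 17.5.
Step 4: Ties are present, so use the tie-corrected normal approximation (with continuity correction) for the p-value.
Step 5: p-value = 0.569872; compare to alpha = 0.1. fail to reject H0.

U_X = 10.5, p = 0.569872, fail to reject H0 at alpha = 0.1.


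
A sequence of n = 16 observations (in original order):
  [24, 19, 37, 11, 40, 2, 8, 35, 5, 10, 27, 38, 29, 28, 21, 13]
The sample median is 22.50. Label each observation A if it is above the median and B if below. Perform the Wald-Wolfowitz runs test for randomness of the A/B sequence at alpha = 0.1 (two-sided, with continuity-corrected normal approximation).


Step 1: Compute median = 22.50; label A = above, B = below.
Labels in order: ABABABBABBAAAABB  (n_A = 8, n_B = 8)
Step 2: Count runs R = 10.
Step 3: Under H0 (random ordering), E[R] = 2*n_A*n_B/(n_A+n_B) + 1 = 2*8*8/16 + 1 = 9.0000.
        Var[R] = 2*n_A*n_B*(2*n_A*n_B - n_A - n_B) / ((n_A+n_B)^2 * (n_A+n_B-1)) = 14336/3840 = 3.7333.
        SD[R] = 1.9322.
Step 4: Continuity-corrected z = (R - 0.5 - E[R]) / SD[R] = (10 - 0.5 - 9.0000) / 1.9322 = 0.2588.
Step 5: Two-sided p-value via normal approximation = 2*(1 - Phi(|z|)) = 0.795809.
Step 6: alpha = 0.1. fail to reject H0.

R = 10, z = 0.2588, p = 0.795809, fail to reject H0.


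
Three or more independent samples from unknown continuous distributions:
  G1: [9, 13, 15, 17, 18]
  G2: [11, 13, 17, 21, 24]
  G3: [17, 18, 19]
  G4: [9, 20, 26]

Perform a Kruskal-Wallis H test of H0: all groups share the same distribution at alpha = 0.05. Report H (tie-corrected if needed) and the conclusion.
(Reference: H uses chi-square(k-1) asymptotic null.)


Step 1: Combine all N = 16 observations and assign midranks.
sorted (value, group, rank): (9,G1,1.5), (9,G4,1.5), (11,G2,3), (13,G1,4.5), (13,G2,4.5), (15,G1,6), (17,G1,8), (17,G2,8), (17,G3,8), (18,G1,10.5), (18,G3,10.5), (19,G3,12), (20,G4,13), (21,G2,14), (24,G2,15), (26,G4,16)
Step 2: Sum ranks within each group.
R_1 = 30.5 (n_1 = 5)
R_2 = 44.5 (n_2 = 5)
R_3 = 30.5 (n_3 = 3)
R_4 = 30.5 (n_4 = 3)
Step 3: H = 12/(N(N+1)) * sum(R_i^2/n_i) - 3(N+1)
     = 12/(16*17) * (30.5^2/5 + 44.5^2/5 + 30.5^2/3 + 30.5^2/3) - 3*17
     = 0.044118 * 1202.27 - 51
     = 2.041176.
Step 4: Ties present; correction factor C = 1 - 42/(16^3 - 16) = 0.989706. Corrected H = 2.041176 / 0.989706 = 2.062407.
Step 5: Under H0, H ~ chi^2(3); p-value = 0.559555.
Step 6: alpha = 0.05. fail to reject H0.

H = 2.0624, df = 3, p = 0.559555, fail to reject H0.


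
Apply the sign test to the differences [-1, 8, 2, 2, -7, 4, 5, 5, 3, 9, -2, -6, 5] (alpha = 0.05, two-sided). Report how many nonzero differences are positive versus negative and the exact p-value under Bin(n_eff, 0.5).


Step 1: Discard zero differences. Original n = 13; n_eff = number of nonzero differences = 13.
Nonzero differences (with sign): -1, +8, +2, +2, -7, +4, +5, +5, +3, +9, -2, -6, +5
Step 2: Count signs: positive = 9, negative = 4.
Step 3: Under H0: P(positive) = 0.5, so the number of positives S ~ Bin(13, 0.5).
Step 4: Two-sided exact p-value = sum of Bin(13,0.5) probabilities at or below the observed probability = 0.266846.
Step 5: alpha = 0.05. fail to reject H0.

n_eff = 13, pos = 9, neg = 4, p = 0.266846, fail to reject H0.


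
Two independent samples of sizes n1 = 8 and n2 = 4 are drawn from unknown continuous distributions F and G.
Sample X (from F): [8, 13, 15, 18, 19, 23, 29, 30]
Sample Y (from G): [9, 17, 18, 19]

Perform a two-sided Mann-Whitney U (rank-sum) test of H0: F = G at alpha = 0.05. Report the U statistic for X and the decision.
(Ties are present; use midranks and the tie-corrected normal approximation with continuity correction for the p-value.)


Step 1: Combine and sort all 12 observations; assign midranks.
sorted (value, group): (8,X), (9,Y), (13,X), (15,X), (17,Y), (18,X), (18,Y), (19,X), (19,Y), (23,X), (29,X), (30,X)
ranks: 8->1, 9->2, 13->3, 15->4, 17->5, 18->6.5, 18->6.5, 19->8.5, 19->8.5, 23->10, 29->11, 30->12
Step 2: Rank sum for X: R1 = 1 + 3 + 4 + 6.5 + 8.5 + 10 + 11 + 12 = 56.
Step 3: U_X = R1 - n1(n1+1)/2 = 56 - 8*9/2 = 56 - 36 = 20.
       U_Y = n1*n2 - U_X = 32 - 20 = 12.
Step 4: Ties are present, so use the tie-corrected normal approximation (with continuity correction) for the p-value.
Step 5: p-value = 0.550818; compare to alpha = 0.05. fail to reject H0.

U_X = 20, p = 0.550818, fail to reject H0 at alpha = 0.05.


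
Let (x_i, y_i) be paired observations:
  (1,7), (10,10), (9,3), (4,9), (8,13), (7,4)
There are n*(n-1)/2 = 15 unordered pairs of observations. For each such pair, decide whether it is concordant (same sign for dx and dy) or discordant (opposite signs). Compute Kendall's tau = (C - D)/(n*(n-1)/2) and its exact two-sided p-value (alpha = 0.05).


Step 1: Enumerate the 15 unordered pairs (i,j) with i<j and classify each by sign(x_j-x_i) * sign(y_j-y_i).
  (1,2):dx=+9,dy=+3->C; (1,3):dx=+8,dy=-4->D; (1,4):dx=+3,dy=+2->C; (1,5):dx=+7,dy=+6->C
  (1,6):dx=+6,dy=-3->D; (2,3):dx=-1,dy=-7->C; (2,4):dx=-6,dy=-1->C; (2,5):dx=-2,dy=+3->D
  (2,6):dx=-3,dy=-6->C; (3,4):dx=-5,dy=+6->D; (3,5):dx=-1,dy=+10->D; (3,6):dx=-2,dy=+1->D
  (4,5):dx=+4,dy=+4->C; (4,6):dx=+3,dy=-5->D; (5,6):dx=-1,dy=-9->C
Step 2: C = 8, D = 7, total pairs = 15.
Step 3: tau = (C - D)/(n(n-1)/2) = (8 - 7)/15 = 0.066667.
Step 4: Exact two-sided p-value (enumerate n! = 720 permutations of y under H0): p = 1.000000.
Step 5: alpha = 0.05. fail to reject H0.

tau_b = 0.0667 (C=8, D=7), p = 1.000000, fail to reject H0.


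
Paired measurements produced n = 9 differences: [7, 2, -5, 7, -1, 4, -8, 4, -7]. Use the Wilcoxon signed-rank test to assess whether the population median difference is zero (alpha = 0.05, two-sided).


Step 1: Drop any zero differences (none here) and take |d_i|.
|d| = [7, 2, 5, 7, 1, 4, 8, 4, 7]
Step 2: Midrank |d_i| (ties get averaged ranks).
ranks: |7|->7, |2|->2, |5|->5, |7|->7, |1|->1, |4|->3.5, |8|->9, |4|->3.5, |7|->7
Step 3: Attach original signs; sum ranks with positive sign and with negative sign.
W+ = 7 + 2 + 7 + 3.5 + 3.5 = 23
W- = 5 + 1 + 9 + 7 = 22
(Check: W+ + W- = 45 should equal n(n+1)/2 = 45.)
Step 4: Test statistic W = min(W+, W-) = 22.
Step 5: Ties in |d|, so use the tie-corrected normal approximation.
        E[W] = n(n+1)/4 = 9*10/4 = 22.5.
        Tie groups: |d|=4 (t=2), |d|=7 (t=3); sum(t^3 - t) = 30.
        Var[W] = n(n+1)(2n+1)/24 - sum(t^3-t)/48 = 1710/24 - 30/48 = 70.625.
        z = (W - E[W]) / sqrt(Var[W]) = (22 - 22.5) / 8.4039 = -0.0595.
        Two-sided p = 2*Phi(z) = 0.952557.
Step 6: alpha = 0.05. fail to reject H0.

W+ = 23, W- = 22, W = min = 22, p = 0.952557, fail to reject H0.


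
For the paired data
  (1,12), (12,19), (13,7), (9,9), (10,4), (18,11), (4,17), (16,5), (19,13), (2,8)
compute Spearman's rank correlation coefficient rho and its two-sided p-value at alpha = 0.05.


Step 1: Rank x and y separately (midranks; no ties here).
rank(x): 1->1, 12->6, 13->7, 9->4, 10->5, 18->9, 4->3, 16->8, 19->10, 2->2
rank(y): 12->7, 19->10, 7->3, 9->5, 4->1, 11->6, 17->9, 5->2, 13->8, 8->4
Step 2: d_i = R_x(i) - R_y(i); compute d_i^2.
  (1-7)^2=36, (6-10)^2=16, (7-3)^2=16, (4-5)^2=1, (5-1)^2=16, (9-6)^2=9, (3-9)^2=36, (8-2)^2=36, (10-8)^2=4, (2-4)^2=4
sum(d^2) = 174.
Step 3: rho = 1 - 6*174 / (10*(10^2 - 1)) = 1 - 1044/990 = -0.054545.
Step 4: Under H0, t = rho * sqrt((n-2)/(1-rho^2)) = -0.1545 ~ t(8).
Step 5: Two-sided p-value from the t-distribution with 8 df = 0.881036.
Step 6: alpha = 0.05. fail to reject H0.

rho = -0.0545, p = 0.881036, fail to reject H0 at alpha = 0.05.


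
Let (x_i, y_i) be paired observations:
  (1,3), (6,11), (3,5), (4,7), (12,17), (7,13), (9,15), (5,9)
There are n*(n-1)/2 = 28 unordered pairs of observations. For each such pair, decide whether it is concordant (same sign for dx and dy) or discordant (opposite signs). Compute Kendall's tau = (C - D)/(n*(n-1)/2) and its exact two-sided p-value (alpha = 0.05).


Step 1: Enumerate the 28 unordered pairs (i,j) with i<j and classify each by sign(x_j-x_i) * sign(y_j-y_i).
  (1,2):dx=+5,dy=+8->C; (1,3):dx=+2,dy=+2->C; (1,4):dx=+3,dy=+4->C; (1,5):dx=+11,dy=+14->C
  (1,6):dx=+6,dy=+10->C; (1,7):dx=+8,dy=+12->C; (1,8):dx=+4,dy=+6->C; (2,3):dx=-3,dy=-6->C
  (2,4):dx=-2,dy=-4->C; (2,5):dx=+6,dy=+6->C; (2,6):dx=+1,dy=+2->C; (2,7):dx=+3,dy=+4->C
  (2,8):dx=-1,dy=-2->C; (3,4):dx=+1,dy=+2->C; (3,5):dx=+9,dy=+12->C; (3,6):dx=+4,dy=+8->C
  (3,7):dx=+6,dy=+10->C; (3,8):dx=+2,dy=+4->C; (4,5):dx=+8,dy=+10->C; (4,6):dx=+3,dy=+6->C
  (4,7):dx=+5,dy=+8->C; (4,8):dx=+1,dy=+2->C; (5,6):dx=-5,dy=-4->C; (5,7):dx=-3,dy=-2->C
  (5,8):dx=-7,dy=-8->C; (6,7):dx=+2,dy=+2->C; (6,8):dx=-2,dy=-4->C; (7,8):dx=-4,dy=-6->C
Step 2: C = 28, D = 0, total pairs = 28.
Step 3: tau = (C - D)/(n(n-1)/2) = (28 - 0)/28 = 1.000000.
Step 4: Exact two-sided p-value (enumerate n! = 40320 permutations of y under H0): p = 0.000050.
Step 5: alpha = 0.05. reject H0.

tau_b = 1.0000 (C=28, D=0), p = 0.000050, reject H0.


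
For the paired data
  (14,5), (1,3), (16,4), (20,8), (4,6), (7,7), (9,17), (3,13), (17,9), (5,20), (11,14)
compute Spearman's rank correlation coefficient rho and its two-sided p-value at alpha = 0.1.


Step 1: Rank x and y separately (midranks; no ties here).
rank(x): 14->8, 1->1, 16->9, 20->11, 4->3, 7->5, 9->6, 3->2, 17->10, 5->4, 11->7
rank(y): 5->3, 3->1, 4->2, 8->6, 6->4, 7->5, 17->10, 13->8, 9->7, 20->11, 14->9
Step 2: d_i = R_x(i) - R_y(i); compute d_i^2.
  (8-3)^2=25, (1-1)^2=0, (9-2)^2=49, (11-6)^2=25, (3-4)^2=1, (5-5)^2=0, (6-10)^2=16, (2-8)^2=36, (10-7)^2=9, (4-11)^2=49, (7-9)^2=4
sum(d^2) = 214.
Step 3: rho = 1 - 6*214 / (11*(11^2 - 1)) = 1 - 1284/1320 = 0.027273.
Step 4: Under H0, t = rho * sqrt((n-2)/(1-rho^2)) = 0.0818 ~ t(9).
Step 5: Two-sided p-value from the t-distribution with 9 df = 0.936558.
Step 6: alpha = 0.1. fail to reject H0.

rho = 0.0273, p = 0.936558, fail to reject H0 at alpha = 0.1.


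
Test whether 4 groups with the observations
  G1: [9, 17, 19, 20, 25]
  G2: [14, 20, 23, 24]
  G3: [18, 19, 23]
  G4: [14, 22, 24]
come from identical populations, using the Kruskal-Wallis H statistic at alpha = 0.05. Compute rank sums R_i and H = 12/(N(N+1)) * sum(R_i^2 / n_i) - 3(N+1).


Step 1: Combine all N = 15 observations and assign midranks.
sorted (value, group, rank): (9,G1,1), (14,G2,2.5), (14,G4,2.5), (17,G1,4), (18,G3,5), (19,G1,6.5), (19,G3,6.5), (20,G1,8.5), (20,G2,8.5), (22,G4,10), (23,G2,11.5), (23,G3,11.5), (24,G2,13.5), (24,G4,13.5), (25,G1,15)
Step 2: Sum ranks within each group.
R_1 = 35 (n_1 = 5)
R_2 = 36 (n_2 = 4)
R_3 = 23 (n_3 = 3)
R_4 = 26 (n_4 = 3)
Step 3: H = 12/(N(N+1)) * sum(R_i^2/n_i) - 3(N+1)
     = 12/(15*16) * (35^2/5 + 36^2/4 + 23^2/3 + 26^2/3) - 3*16
     = 0.050000 * 970.667 - 48
     = 0.533333.
Step 4: Ties present; correction factor C = 1 - 30/(15^3 - 15) = 0.991071. Corrected H = 0.533333 / 0.991071 = 0.538138.
Step 5: Under H0, H ~ chi^2(3); p-value = 0.910436.
Step 6: alpha = 0.05. fail to reject H0.

H = 0.5381, df = 3, p = 0.910436, fail to reject H0.


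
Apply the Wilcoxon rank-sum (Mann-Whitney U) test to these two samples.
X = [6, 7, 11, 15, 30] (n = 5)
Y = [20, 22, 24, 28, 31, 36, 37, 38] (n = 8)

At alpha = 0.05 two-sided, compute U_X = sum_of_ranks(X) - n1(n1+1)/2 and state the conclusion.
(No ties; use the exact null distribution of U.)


Step 1: Combine and sort all 13 observations; assign midranks.
sorted (value, group): (6,X), (7,X), (11,X), (15,X), (20,Y), (22,Y), (24,Y), (28,Y), (30,X), (31,Y), (36,Y), (37,Y), (38,Y)
ranks: 6->1, 7->2, 11->3, 15->4, 20->5, 22->6, 24->7, 28->8, 30->9, 31->10, 36->11, 37->12, 38->13
Step 2: Rank sum for X: R1 = 1 + 2 + 3 + 4 + 9 = 19.
Step 3: U_X = R1 - n1(n1+1)/2 = 19 - 5*6/2 = 19 - 15 = 4.
       U_Y = n1*n2 - U_X = 40 - 4 = 36.
Step 4: No ties, so the exact null distribution of U (based on enumerating the C(13,5) = 1287 equally likely rank assignments) gives the two-sided p-value.
Step 5: p-value = 0.018648; compare to alpha = 0.05. reject H0.

U_X = 4, p = 0.018648, reject H0 at alpha = 0.05.


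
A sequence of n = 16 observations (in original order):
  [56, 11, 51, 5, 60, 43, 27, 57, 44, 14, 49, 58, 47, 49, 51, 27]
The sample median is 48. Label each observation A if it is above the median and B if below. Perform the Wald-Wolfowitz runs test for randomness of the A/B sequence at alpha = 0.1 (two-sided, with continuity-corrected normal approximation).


Step 1: Compute median = 48; label A = above, B = below.
Labels in order: ABABABBABBAABAAB  (n_A = 8, n_B = 8)
Step 2: Count runs R = 12.
Step 3: Under H0 (random ordering), E[R] = 2*n_A*n_B/(n_A+n_B) + 1 = 2*8*8/16 + 1 = 9.0000.
        Var[R] = 2*n_A*n_B*(2*n_A*n_B - n_A - n_B) / ((n_A+n_B)^2 * (n_A+n_B-1)) = 14336/3840 = 3.7333.
        SD[R] = 1.9322.
Step 4: Continuity-corrected z = (R - 0.5 - E[R]) / SD[R] = (12 - 0.5 - 9.0000) / 1.9322 = 1.2939.
Step 5: Two-sided p-value via normal approximation = 2*(1 - Phi(|z|)) = 0.195709.
Step 6: alpha = 0.1. fail to reject H0.

R = 12, z = 1.2939, p = 0.195709, fail to reject H0.


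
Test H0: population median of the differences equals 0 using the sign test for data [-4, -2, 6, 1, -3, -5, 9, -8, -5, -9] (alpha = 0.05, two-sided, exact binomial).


Step 1: Discard zero differences. Original n = 10; n_eff = number of nonzero differences = 10.
Nonzero differences (with sign): -4, -2, +6, +1, -3, -5, +9, -8, -5, -9
Step 2: Count signs: positive = 3, negative = 7.
Step 3: Under H0: P(positive) = 0.5, so the number of positives S ~ Bin(10, 0.5).
Step 4: Two-sided exact p-value = sum of Bin(10,0.5) probabilities at or below the observed probability = 0.343750.
Step 5: alpha = 0.05. fail to reject H0.

n_eff = 10, pos = 3, neg = 7, p = 0.343750, fail to reject H0.


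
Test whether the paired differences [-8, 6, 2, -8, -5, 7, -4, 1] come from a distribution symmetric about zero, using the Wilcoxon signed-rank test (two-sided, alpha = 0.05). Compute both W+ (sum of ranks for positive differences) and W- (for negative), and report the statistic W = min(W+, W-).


Step 1: Drop any zero differences (none here) and take |d_i|.
|d| = [8, 6, 2, 8, 5, 7, 4, 1]
Step 2: Midrank |d_i| (ties get averaged ranks).
ranks: |8|->7.5, |6|->5, |2|->2, |8|->7.5, |5|->4, |7|->6, |4|->3, |1|->1
Step 3: Attach original signs; sum ranks with positive sign and with negative sign.
W+ = 5 + 2 + 6 + 1 = 14
W- = 7.5 + 7.5 + 4 + 3 = 22
(Check: W+ + W- = 36 should equal n(n+1)/2 = 36.)
Step 4: Test statistic W = min(W+, W-) = 14.
Step 5: Ties in |d|, so use the tie-corrected normal approximation.
        E[W] = n(n+1)/4 = 8*9/4 = 18.
        Tie groups: |d|=8 (t=2); sum(t^3 - t) = 6.
        Var[W] = n(n+1)(2n+1)/24 - sum(t^3-t)/48 = 1224/24 - 6/48 = 50.875.
        z = (W - E[W]) / sqrt(Var[W]) = (14 - 18) / 7.1327 = -0.5608.
        Two-sided p = 2*Phi(z) = 0.574934.
Step 6: alpha = 0.05. fail to reject H0.

W+ = 14, W- = 22, W = min = 14, p = 0.574934, fail to reject H0.


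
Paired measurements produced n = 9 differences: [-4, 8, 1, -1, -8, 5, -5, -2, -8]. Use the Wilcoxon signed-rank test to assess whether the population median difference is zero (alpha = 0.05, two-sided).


Step 1: Drop any zero differences (none here) and take |d_i|.
|d| = [4, 8, 1, 1, 8, 5, 5, 2, 8]
Step 2: Midrank |d_i| (ties get averaged ranks).
ranks: |4|->4, |8|->8, |1|->1.5, |1|->1.5, |8|->8, |5|->5.5, |5|->5.5, |2|->3, |8|->8
Step 3: Attach original signs; sum ranks with positive sign and with negative sign.
W+ = 8 + 1.5 + 5.5 = 15
W- = 4 + 1.5 + 8 + 5.5 + 3 + 8 = 30
(Check: W+ + W- = 45 should equal n(n+1)/2 = 45.)
Step 4: Test statistic W = min(W+, W-) = 15.
Step 5: Ties in |d|, so use the tie-corrected normal approximation.
        E[W] = n(n+1)/4 = 9*10/4 = 22.5.
        Tie groups: |d|=1 (t=2), |d|=5 (t=2), |d|=8 (t=3); sum(t^3 - t) = 36.
        Var[W] = n(n+1)(2n+1)/24 - sum(t^3-t)/48 = 1710/24 - 36/48 = 70.5.
        z = (W - E[W]) / sqrt(Var[W]) = (15 - 22.5) / 8.3964 = -0.8932.
        Two-sided p = 2*Phi(z) = 0.371730.
Step 6: alpha = 0.05. fail to reject H0.

W+ = 15, W- = 30, W = min = 15, p = 0.371730, fail to reject H0.


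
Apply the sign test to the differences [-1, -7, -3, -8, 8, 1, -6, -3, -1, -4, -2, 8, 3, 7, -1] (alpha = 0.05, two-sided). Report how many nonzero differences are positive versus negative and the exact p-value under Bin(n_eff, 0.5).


Step 1: Discard zero differences. Original n = 15; n_eff = number of nonzero differences = 15.
Nonzero differences (with sign): -1, -7, -3, -8, +8, +1, -6, -3, -1, -4, -2, +8, +3, +7, -1
Step 2: Count signs: positive = 5, negative = 10.
Step 3: Under H0: P(positive) = 0.5, so the number of positives S ~ Bin(15, 0.5).
Step 4: Two-sided exact p-value = sum of Bin(15,0.5) probabilities at or below the observed probability = 0.301758.
Step 5: alpha = 0.05. fail to reject H0.

n_eff = 15, pos = 5, neg = 10, p = 0.301758, fail to reject H0.


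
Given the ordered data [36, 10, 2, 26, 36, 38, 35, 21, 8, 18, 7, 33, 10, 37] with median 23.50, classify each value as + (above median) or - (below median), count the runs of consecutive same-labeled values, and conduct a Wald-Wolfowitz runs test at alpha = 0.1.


Step 1: Compute median = 23.50; label A = above, B = below.
Labels in order: ABBAAAABBBBABA  (n_A = 7, n_B = 7)
Step 2: Count runs R = 7.
Step 3: Under H0 (random ordering), E[R] = 2*n_A*n_B/(n_A+n_B) + 1 = 2*7*7/14 + 1 = 8.0000.
        Var[R] = 2*n_A*n_B*(2*n_A*n_B - n_A - n_B) / ((n_A+n_B)^2 * (n_A+n_B-1)) = 8232/2548 = 3.2308.
        SD[R] = 1.7974.
Step 4: Continuity-corrected z = (R + 0.5 - E[R]) / SD[R] = (7 + 0.5 - 8.0000) / 1.7974 = -0.2782.
Step 5: Two-sided p-value via normal approximation = 2*(1 - Phi(|z|)) = 0.780879.
Step 6: alpha = 0.1. fail to reject H0.

R = 7, z = -0.2782, p = 0.780879, fail to reject H0.


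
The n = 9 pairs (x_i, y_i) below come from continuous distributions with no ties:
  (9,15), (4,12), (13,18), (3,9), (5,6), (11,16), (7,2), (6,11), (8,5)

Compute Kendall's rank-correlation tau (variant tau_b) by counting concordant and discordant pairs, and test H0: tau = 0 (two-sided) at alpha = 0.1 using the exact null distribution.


Step 1: Enumerate the 36 unordered pairs (i,j) with i<j and classify each by sign(x_j-x_i) * sign(y_j-y_i).
  (1,2):dx=-5,dy=-3->C; (1,3):dx=+4,dy=+3->C; (1,4):dx=-6,dy=-6->C; (1,5):dx=-4,dy=-9->C
  (1,6):dx=+2,dy=+1->C; (1,7):dx=-2,dy=-13->C; (1,8):dx=-3,dy=-4->C; (1,9):dx=-1,dy=-10->C
  (2,3):dx=+9,dy=+6->C; (2,4):dx=-1,dy=-3->C; (2,5):dx=+1,dy=-6->D; (2,6):dx=+7,dy=+4->C
  (2,7):dx=+3,dy=-10->D; (2,8):dx=+2,dy=-1->D; (2,9):dx=+4,dy=-7->D; (3,4):dx=-10,dy=-9->C
  (3,5):dx=-8,dy=-12->C; (3,6):dx=-2,dy=-2->C; (3,7):dx=-6,dy=-16->C; (3,8):dx=-7,dy=-7->C
  (3,9):dx=-5,dy=-13->C; (4,5):dx=+2,dy=-3->D; (4,6):dx=+8,dy=+7->C; (4,7):dx=+4,dy=-7->D
  (4,8):dx=+3,dy=+2->C; (4,9):dx=+5,dy=-4->D; (5,6):dx=+6,dy=+10->C; (5,7):dx=+2,dy=-4->D
  (5,8):dx=+1,dy=+5->C; (5,9):dx=+3,dy=-1->D; (6,7):dx=-4,dy=-14->C; (6,8):dx=-5,dy=-5->C
  (6,9):dx=-3,dy=-11->C; (7,8):dx=-1,dy=+9->D; (7,9):dx=+1,dy=+3->C; (8,9):dx=+2,dy=-6->D
Step 2: C = 25, D = 11, total pairs = 36.
Step 3: tau = (C - D)/(n(n-1)/2) = (25 - 11)/36 = 0.388889.
Step 4: Exact two-sided p-value (enumerate n! = 362880 permutations of y under H0): p = 0.180181.
Step 5: alpha = 0.1. fail to reject H0.

tau_b = 0.3889 (C=25, D=11), p = 0.180181, fail to reject H0.


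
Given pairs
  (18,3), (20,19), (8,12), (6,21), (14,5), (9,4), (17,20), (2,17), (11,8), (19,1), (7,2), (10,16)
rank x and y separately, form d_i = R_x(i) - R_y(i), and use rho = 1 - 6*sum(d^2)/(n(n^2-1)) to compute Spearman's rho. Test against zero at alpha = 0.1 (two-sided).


Step 1: Rank x and y separately (midranks; no ties here).
rank(x): 18->10, 20->12, 8->4, 6->2, 14->8, 9->5, 17->9, 2->1, 11->7, 19->11, 7->3, 10->6
rank(y): 3->3, 19->10, 12->7, 21->12, 5->5, 4->4, 20->11, 17->9, 8->6, 1->1, 2->2, 16->8
Step 2: d_i = R_x(i) - R_y(i); compute d_i^2.
  (10-3)^2=49, (12-10)^2=4, (4-7)^2=9, (2-12)^2=100, (8-5)^2=9, (5-4)^2=1, (9-11)^2=4, (1-9)^2=64, (7-6)^2=1, (11-1)^2=100, (3-2)^2=1, (6-8)^2=4
sum(d^2) = 346.
Step 3: rho = 1 - 6*346 / (12*(12^2 - 1)) = 1 - 2076/1716 = -0.209790.
Step 4: Under H0, t = rho * sqrt((n-2)/(1-rho^2)) = -0.6785 ~ t(10).
Step 5: Two-sided p-value from the t-distribution with 10 df = 0.512841.
Step 6: alpha = 0.1. fail to reject H0.

rho = -0.2098, p = 0.512841, fail to reject H0 at alpha = 0.1.


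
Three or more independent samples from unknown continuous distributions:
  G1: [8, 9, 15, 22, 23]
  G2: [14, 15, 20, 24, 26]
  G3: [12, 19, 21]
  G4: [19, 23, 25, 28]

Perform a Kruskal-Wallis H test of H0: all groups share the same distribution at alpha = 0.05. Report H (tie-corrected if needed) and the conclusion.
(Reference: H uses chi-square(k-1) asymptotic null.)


Step 1: Combine all N = 17 observations and assign midranks.
sorted (value, group, rank): (8,G1,1), (9,G1,2), (12,G3,3), (14,G2,4), (15,G1,5.5), (15,G2,5.5), (19,G3,7.5), (19,G4,7.5), (20,G2,9), (21,G3,10), (22,G1,11), (23,G1,12.5), (23,G4,12.5), (24,G2,14), (25,G4,15), (26,G2,16), (28,G4,17)
Step 2: Sum ranks within each group.
R_1 = 32 (n_1 = 5)
R_2 = 48.5 (n_2 = 5)
R_3 = 20.5 (n_3 = 3)
R_4 = 52 (n_4 = 4)
Step 3: H = 12/(N(N+1)) * sum(R_i^2/n_i) - 3(N+1)
     = 12/(17*18) * (32^2/5 + 48.5^2/5 + 20.5^2/3 + 52^2/4) - 3*18
     = 0.039216 * 1491.33 - 54
     = 4.483660.
Step 4: Ties present; correction factor C = 1 - 18/(17^3 - 17) = 0.996324. Corrected H = 4.483660 / 0.996324 = 4.500205.
Step 5: Under H0, H ~ chi^2(3); p-value = 0.212272.
Step 6: alpha = 0.05. fail to reject H0.

H = 4.5002, df = 3, p = 0.212272, fail to reject H0.


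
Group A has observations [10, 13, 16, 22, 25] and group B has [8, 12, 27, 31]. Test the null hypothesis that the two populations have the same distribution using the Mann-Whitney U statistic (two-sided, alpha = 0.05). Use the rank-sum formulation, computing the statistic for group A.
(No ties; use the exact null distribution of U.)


Step 1: Combine and sort all 9 observations; assign midranks.
sorted (value, group): (8,Y), (10,X), (12,Y), (13,X), (16,X), (22,X), (25,X), (27,Y), (31,Y)
ranks: 8->1, 10->2, 12->3, 13->4, 16->5, 22->6, 25->7, 27->8, 31->9
Step 2: Rank sum for X: R1 = 2 + 4 + 5 + 6 + 7 = 24.
Step 3: U_X = R1 - n1(n1+1)/2 = 24 - 5*6/2 = 24 - 15 = 9.
       U_Y = n1*n2 - U_X = 20 - 9 = 11.
Step 4: No ties, so the exact null distribution of U (based on enumerating the C(9,5) = 126 equally likely rank assignments) gives the two-sided p-value.
Step 5: p-value = 0.904762; compare to alpha = 0.05. fail to reject H0.

U_X = 9, p = 0.904762, fail to reject H0 at alpha = 0.05.


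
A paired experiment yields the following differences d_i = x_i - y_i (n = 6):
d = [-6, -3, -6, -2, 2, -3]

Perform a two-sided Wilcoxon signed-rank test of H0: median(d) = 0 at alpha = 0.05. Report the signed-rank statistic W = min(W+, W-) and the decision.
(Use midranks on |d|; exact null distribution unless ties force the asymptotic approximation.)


Step 1: Drop any zero differences (none here) and take |d_i|.
|d| = [6, 3, 6, 2, 2, 3]
Step 2: Midrank |d_i| (ties get averaged ranks).
ranks: |6|->5.5, |3|->3.5, |6|->5.5, |2|->1.5, |2|->1.5, |3|->3.5
Step 3: Attach original signs; sum ranks with positive sign and with negative sign.
W+ = 1.5 = 1.5
W- = 5.5 + 3.5 + 5.5 + 1.5 + 3.5 = 19.5
(Check: W+ + W- = 21 should equal n(n+1)/2 = 21.)
Step 4: Test statistic W = min(W+, W-) = 1.5.
Step 5: Ties in |d|, so use the tie-corrected normal approximation.
        E[W] = n(n+1)/4 = 6*7/4 = 10.5.
        Tie groups: |d|=2 (t=2), |d|=3 (t=2), |d|=6 (t=2); sum(t^3 - t) = 18.
        Var[W] = n(n+1)(2n+1)/24 - sum(t^3-t)/48 = 546/24 - 18/48 = 22.375.
        z = (W - E[W]) / sqrt(Var[W]) = (1.5 - 10.5) / 4.7302 = -1.9027.
        Two-sided p = 2*Phi(z) = 0.057085.
Step 6: alpha = 0.05. fail to reject H0.

W+ = 1.5, W- = 19.5, W = min = 1.5, p = 0.057085, fail to reject H0.


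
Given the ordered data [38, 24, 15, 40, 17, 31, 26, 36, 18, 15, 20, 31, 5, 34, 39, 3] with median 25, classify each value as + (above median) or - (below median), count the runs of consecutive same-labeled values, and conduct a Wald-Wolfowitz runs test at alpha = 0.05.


Step 1: Compute median = 25; label A = above, B = below.
Labels in order: ABBABAAABBBABAAB  (n_A = 8, n_B = 8)
Step 2: Count runs R = 10.
Step 3: Under H0 (random ordering), E[R] = 2*n_A*n_B/(n_A+n_B) + 1 = 2*8*8/16 + 1 = 9.0000.
        Var[R] = 2*n_A*n_B*(2*n_A*n_B - n_A - n_B) / ((n_A+n_B)^2 * (n_A+n_B-1)) = 14336/3840 = 3.7333.
        SD[R] = 1.9322.
Step 4: Continuity-corrected z = (R - 0.5 - E[R]) / SD[R] = (10 - 0.5 - 9.0000) / 1.9322 = 0.2588.
Step 5: Two-sided p-value via normal approximation = 2*(1 - Phi(|z|)) = 0.795809.
Step 6: alpha = 0.05. fail to reject H0.

R = 10, z = 0.2588, p = 0.795809, fail to reject H0.


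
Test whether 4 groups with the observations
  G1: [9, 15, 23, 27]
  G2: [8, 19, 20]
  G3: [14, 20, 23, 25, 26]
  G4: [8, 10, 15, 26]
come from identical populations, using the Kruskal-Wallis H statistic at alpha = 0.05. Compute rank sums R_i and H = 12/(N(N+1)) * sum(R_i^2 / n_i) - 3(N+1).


Step 1: Combine all N = 16 observations and assign midranks.
sorted (value, group, rank): (8,G2,1.5), (8,G4,1.5), (9,G1,3), (10,G4,4), (14,G3,5), (15,G1,6.5), (15,G4,6.5), (19,G2,8), (20,G2,9.5), (20,G3,9.5), (23,G1,11.5), (23,G3,11.5), (25,G3,13), (26,G3,14.5), (26,G4,14.5), (27,G1,16)
Step 2: Sum ranks within each group.
R_1 = 37 (n_1 = 4)
R_2 = 19 (n_2 = 3)
R_3 = 53.5 (n_3 = 5)
R_4 = 26.5 (n_4 = 4)
Step 3: H = 12/(N(N+1)) * sum(R_i^2/n_i) - 3(N+1)
     = 12/(16*17) * (37^2/4 + 19^2/3 + 53.5^2/5 + 26.5^2/4) - 3*17
     = 0.044118 * 1210.6 - 51
     = 2.408640.
Step 4: Ties present; correction factor C = 1 - 30/(16^3 - 16) = 0.992647. Corrected H = 2.408640 / 0.992647 = 2.426481.
Step 5: Under H0, H ~ chi^2(3); p-value = 0.488724.
Step 6: alpha = 0.05. fail to reject H0.

H = 2.4265, df = 3, p = 0.488724, fail to reject H0.


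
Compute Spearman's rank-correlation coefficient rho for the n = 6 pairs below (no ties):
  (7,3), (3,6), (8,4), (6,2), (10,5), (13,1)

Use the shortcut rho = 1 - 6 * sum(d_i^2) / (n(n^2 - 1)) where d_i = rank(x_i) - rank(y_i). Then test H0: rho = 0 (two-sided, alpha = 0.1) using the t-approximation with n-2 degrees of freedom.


Step 1: Rank x and y separately (midranks; no ties here).
rank(x): 7->3, 3->1, 8->4, 6->2, 10->5, 13->6
rank(y): 3->3, 6->6, 4->4, 2->2, 5->5, 1->1
Step 2: d_i = R_x(i) - R_y(i); compute d_i^2.
  (3-3)^2=0, (1-6)^2=25, (4-4)^2=0, (2-2)^2=0, (5-5)^2=0, (6-1)^2=25
sum(d^2) = 50.
Step 3: rho = 1 - 6*50 / (6*(6^2 - 1)) = 1 - 300/210 = -0.428571.
Step 4: Under H0, t = rho * sqrt((n-2)/(1-rho^2)) = -0.9487 ~ t(4).
Step 5: Two-sided p-value from the t-distribution with 4 df = 0.396501.
Step 6: alpha = 0.1. fail to reject H0.

rho = -0.4286, p = 0.396501, fail to reject H0 at alpha = 0.1.
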